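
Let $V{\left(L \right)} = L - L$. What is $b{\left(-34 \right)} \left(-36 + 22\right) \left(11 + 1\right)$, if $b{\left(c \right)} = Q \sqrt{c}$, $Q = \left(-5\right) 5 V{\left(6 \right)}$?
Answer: $0$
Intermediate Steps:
$V{\left(L \right)} = 0$
$Q = 0$ ($Q = \left(-5\right) 5 \cdot 0 = \left(-25\right) 0 = 0$)
$b{\left(c \right)} = 0$ ($b{\left(c \right)} = 0 \sqrt{c} = 0$)
$b{\left(-34 \right)} \left(-36 + 22\right) \left(11 + 1\right) = 0 \left(-36 + 22\right) \left(11 + 1\right) = 0 \left(\left(-14\right) 12\right) = 0 \left(-168\right) = 0$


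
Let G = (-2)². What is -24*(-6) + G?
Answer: 148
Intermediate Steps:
G = 4
-24*(-6) + G = -24*(-6) + 4 = 144 + 4 = 148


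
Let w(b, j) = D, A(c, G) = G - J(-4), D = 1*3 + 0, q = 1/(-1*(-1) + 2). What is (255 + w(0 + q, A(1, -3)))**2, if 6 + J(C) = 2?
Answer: 66564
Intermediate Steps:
q = 1/3 (q = 1/(1 + 2) = 1/3 ≈ 0.33333)
J(C) = -4 (J(C) = -6 + 2 = -4)
D = 3 (D = 3 + 0 = 3)
A(c, G) = 4 + G (A(c, G) = G - 1*(-4) = G + 4 = 4 + G)
w(b, j) = 3
(255 + w(0 + q, A(1, -3)))**2 = (255 + 3)**2 = 258**2 = 66564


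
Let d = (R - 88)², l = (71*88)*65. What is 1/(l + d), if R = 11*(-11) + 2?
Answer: 1/448969 ≈ 2.2273e-6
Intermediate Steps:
l = 406120 (l = 6248*65 = 406120)
R = -119 (R = -121 + 2 = -119)
d = 42849 (d = (-119 - 88)² = (-207)² = 42849)
1/(l + d) = 1/(406120 + 42849) = 1/448969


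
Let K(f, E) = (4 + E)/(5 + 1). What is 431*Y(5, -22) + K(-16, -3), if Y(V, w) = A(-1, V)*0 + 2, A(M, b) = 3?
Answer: 5173/6 ≈ 862.17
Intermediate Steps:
K(f, E) = ⅔ + E/6 (K(f, E) = (4 + E)/6 = (4 + E)*(⅙) = ⅔ + E/6)
Y(V, w) = 2 (Y(V, w) = 3*0 + 2 = 0 + 2 = 2)
431*Y(5, -22) + K(-16, -3) = 431*2 + (⅔ + (⅙)*(-3)) = 862 + (⅔ - ½) = 862 + ⅙ = 5173/6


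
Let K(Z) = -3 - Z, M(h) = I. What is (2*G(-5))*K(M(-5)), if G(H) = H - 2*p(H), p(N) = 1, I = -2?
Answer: 14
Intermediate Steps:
M(h) = -2
G(H) = -2 + H (G(H) = H - 2*1 = H - 2 = -2 + H)
(2*G(-5))*K(M(-5)) = (2*(-2 - 5))*(-3 - 1*(-2)) = (2*(-7))*(-3 + 2) = -14*(-1) = 14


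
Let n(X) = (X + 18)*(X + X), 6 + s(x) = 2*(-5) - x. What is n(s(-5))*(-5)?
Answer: 770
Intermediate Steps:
s(x) = -16 - x (s(x) = -6 + (2*(-5) - x) = -6 + (-10 - x) = -16 - x)
n(X) = 2*X*(18 + X) (n(X) = (18 + X)*(2*X) = 2*X*(18 + X))
n(s(-5))*(-5) = (2*(-16 - 1*(-5))*(18 + (-16 - 1*(-5))))*(-5) = (2*(-16 + 5)*(18 + (-16 + 5)))*(-5) = (2*(-11)*(18 - 11))*(-5) = (2*(-11)*7)*(-5) = -154*(-5) = 770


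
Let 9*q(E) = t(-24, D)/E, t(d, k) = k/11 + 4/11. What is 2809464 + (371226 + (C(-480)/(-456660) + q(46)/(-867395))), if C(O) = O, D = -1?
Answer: 3541679372585095241/1113494044190 ≈ 3.1807e+6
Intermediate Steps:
t(d, k) = 4/11 + k/11 (t(d, k) = k*(1/11) + 4*(1/11) = k/11 + 4/11 = 4/11 + k/11)
q(E) = 1/(33*E) (q(E) = ((4/11 + (1/11)*(-1))/E)/9 = ((4/11 - 1/11)/E)/9 = (3/(11*E))/9 = 1/(33*E))
2809464 + (371226 + (C(-480)/(-456660) + q(46)/(-867395))) = 2809464 + (371226 + (-480/(-456660) + ((1/33)/46)/(-867395))) = 2809464 + (371226 + (-480*(-1/456660) + ((1/33)*(1/46))*(-1/867395))) = 2809464 + (371226 + (8/7611 + (1/1518)*(-1/867395))) = 2809464 + (371226 + (8/7611 - 1/1316705610)) = 2809464 + (371226 + 1170404141/1113494044190) = 2809464 + 413357941218881081/1113494044190 = 3541679372585095241/1113494044190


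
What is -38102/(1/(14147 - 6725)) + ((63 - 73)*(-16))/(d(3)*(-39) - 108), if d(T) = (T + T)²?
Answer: -53447885336/189 ≈ -2.8279e+8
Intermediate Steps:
d(T) = 4*T² (d(T) = (2*T)² = 4*T²)
-38102/(1/(14147 - 6725)) + ((63 - 73)*(-16))/(d(3)*(-39) - 108) = -38102/(1/(14147 - 6725)) + ((63 - 73)*(-16))/((4*3²)*(-39) - 108) = -38102/(1/7422) + (-10*(-16))/((4*9)*(-39) - 108) = -38102/1/7422 + 160/(36*(-39) - 108) = -38102*7422 + 160/(-1404 - 108) = -282793044 + 160/(-1512) = -282793044 + 160*(-1/1512) = -282793044 - 20/189 = -53447885336/189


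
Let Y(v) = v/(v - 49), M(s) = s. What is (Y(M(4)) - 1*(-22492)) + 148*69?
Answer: 1471676/45 ≈ 32704.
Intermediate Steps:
Y(v) = v/(-49 + v)
(Y(M(4)) - 1*(-22492)) + 148*69 = (4/(-49 + 4) - 1*(-22492)) + 148*69 = (4/(-45) + 22492) + 10212 = (4*(-1/45) + 22492) + 10212 = (-4/45 + 22492) + 10212 = 1012136/45 + 10212 = 1471676/45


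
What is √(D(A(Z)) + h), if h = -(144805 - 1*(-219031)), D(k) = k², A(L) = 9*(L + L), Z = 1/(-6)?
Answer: I*√363827 ≈ 603.18*I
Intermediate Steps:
Z = -⅙ (Z = 1*(-⅙) = -⅙ ≈ -0.16667)
A(L) = 18*L (A(L) = 9*(2*L) = 18*L)
h = -363836 (h = -(144805 + 219031) = -1*363836 = -363836)
√(D(A(Z)) + h) = √((18*(-⅙))² - 363836) = √((-3)² - 363836) = √(9 - 363836) = √(-363827) = I*√363827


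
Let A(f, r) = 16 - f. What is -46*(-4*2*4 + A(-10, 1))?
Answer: 276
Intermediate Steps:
-46*(-4*2*4 + A(-10, 1)) = -46*(-4*2*4 + (16 - 1*(-10))) = -46*(-8*4 + (16 + 10)) = -46*(-32 + 26) = -46*(-6) = 276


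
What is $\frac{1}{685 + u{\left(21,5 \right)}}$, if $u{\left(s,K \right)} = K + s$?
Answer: $\frac{1}{711} \approx 0.0014065$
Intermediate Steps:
$\frac{1}{685 + u{\left(21,5 \right)}} = \frac{1}{685 + \left(5 + 21\right)} = \frac{1}{685 + 26} = \frac{1}{711}$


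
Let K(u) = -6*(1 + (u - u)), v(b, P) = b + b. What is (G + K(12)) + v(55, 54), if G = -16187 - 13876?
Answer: -29959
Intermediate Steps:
v(b, P) = 2*b
G = -30063
K(u) = -6 (K(u) = -6*(1 + 0) = -6*1 = -6)
(G + K(12)) + v(55, 54) = (-30063 - 6) + 2*55 = -30069 + 110 = -29959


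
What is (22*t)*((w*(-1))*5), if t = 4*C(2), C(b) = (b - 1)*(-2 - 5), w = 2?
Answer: 6160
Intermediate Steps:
C(b) = 7 - 7*b (C(b) = (-1 + b)*(-7) = 7 - 7*b)
t = -28 (t = 4*(7 - 7*2) = 4*(7 - 14) = 4*(-7) = -28)
(22*t)*((w*(-1))*5) = (22*(-28))*((2*(-1))*5) = -(-1232)*5 = -616*(-10) = 6160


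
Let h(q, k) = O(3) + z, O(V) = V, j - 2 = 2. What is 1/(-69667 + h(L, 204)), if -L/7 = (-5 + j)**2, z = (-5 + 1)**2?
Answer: -1/69648 ≈ -1.4358e-5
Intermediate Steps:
j = 4 (j = 2 + 2 = 4)
z = 16 (z = (-4)**2 = 16)
L = -7 (L = -7*(-5 + 4)**2 = -7*(-1)**2 = -7*1 = -7)
h(q, k) = 19 (h(q, k) = 3 + 16 = 19)
1/(-69667 + h(L, 204)) = 1/(-69667 + 19) = 1/(-69648) = -1/69648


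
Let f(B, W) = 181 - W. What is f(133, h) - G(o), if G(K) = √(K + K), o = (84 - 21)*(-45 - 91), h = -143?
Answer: 324 - 12*I*√119 ≈ 324.0 - 130.9*I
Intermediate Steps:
o = -8568 (o = 63*(-136) = -8568)
G(K) = √2*√K (G(K) = √(2*K) = √2*√K)
f(133, h) - G(o) = (181 - 1*(-143)) - √2*√(-8568) = (181 + 143) - √2*6*I*√238 = 324 - 12*I*√119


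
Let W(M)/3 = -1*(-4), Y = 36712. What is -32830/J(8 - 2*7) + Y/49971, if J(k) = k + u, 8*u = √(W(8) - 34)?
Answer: 315027898616/58116273 + 131320*I*√22/1163 ≈ 5420.6 + 529.62*I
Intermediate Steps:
W(M) = 12 (W(M) = 3*(-1*(-4)) = 3*4 = 12)
u = I*√22/8 (u = √(12 - 34)/8 = √(-22)/8 = (I*√22)/8 = I*√22/8 ≈ 0.5863*I)
J(k) = k + I*√22/8
-32830/J(8 - 2*7) + Y/49971 = -32830/((8 - 2*7) + I*√22/8) + 36712/49971 = -32830/((8 - 14) + I*√22/8) + 36712*(1/49971) = -32830/(-6 + I*√22/8) + 36712/49971 = 36712/49971 - 32830/(-6 + I*√22/8)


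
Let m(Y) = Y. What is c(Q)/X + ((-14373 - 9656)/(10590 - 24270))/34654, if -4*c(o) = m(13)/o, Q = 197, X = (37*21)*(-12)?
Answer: 422943119/8062768751520 ≈ 5.2456e-5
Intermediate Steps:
X = -9324 (X = 777*(-12) = -9324)
c(o) = -13/(4*o)
c(Q)/X + ((-14373 - 9656)/(10590 - 24270))/34654 = -13/4/197/(-9324) + ((-14373 - 9656)/(10590 - 24270))/34654 = -13/4*1/197*(-1/9324) - 24029/(-13680)*(1/34654) = -13/788*(-1/9324) - 24029*(-1/13680)*(1/34654) = 13/7347312 + (24029/13680)*(1/34654) = 13/7347312 + 24029/474066720 = 422943119/8062768751520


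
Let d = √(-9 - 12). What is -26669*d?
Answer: -26669*I*√21 ≈ -1.2221e+5*I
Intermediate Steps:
d = I*√21 (d = √(-21) = I*√21 ≈ 4.5826*I)
-26669*d = -26669*I*√21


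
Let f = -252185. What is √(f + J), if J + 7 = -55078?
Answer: I*√307270 ≈ 554.32*I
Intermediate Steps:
J = -55085 (J = -7 - 55078 = -55085)
√(f + J) = √(-252185 - 55085) = √(-307270) = I*√307270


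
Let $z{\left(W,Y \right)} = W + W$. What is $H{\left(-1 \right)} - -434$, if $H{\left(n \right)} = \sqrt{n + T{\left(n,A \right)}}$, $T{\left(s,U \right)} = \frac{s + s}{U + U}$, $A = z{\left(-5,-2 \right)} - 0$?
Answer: $434 + \frac{3 i \sqrt{10}}{10} \approx 434.0 + 0.94868 i$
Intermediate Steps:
$z{\left(W,Y \right)} = 2 W$
$A = -10$ ($A = 2 \left(-5\right) - 0 = -10 + 0 = -10$)
$T{\left(s,U \right)} = \frac{s}{U}$ ($T{\left(s,U \right)} = \frac{2 s}{2 U} = 2 s \frac{1}{2 U} = \frac{s}{U}$)
$H{\left(n \right)} = \frac{3 \sqrt{10} \sqrt{n}}{10}$ ($H{\left(n \right)} = \sqrt{n + \frac{n}{-10}} = \sqrt{n + n \left(- \frac{1}{10}\right)} = \sqrt{n - \frac{n}{10}} = \sqrt{\frac{9 n}{10}} = \frac{3 \sqrt{10} \sqrt{n}}{10}$)
$H{\left(-1 \right)} - -434 = \frac{3 \sqrt{10} \sqrt{-1}}{10} - -434 = \frac{3 \sqrt{10} i}{10} + 434 = \frac{3 i \sqrt{10}}{10} + 434 = 434 + \frac{3 i \sqrt{10}}{10}$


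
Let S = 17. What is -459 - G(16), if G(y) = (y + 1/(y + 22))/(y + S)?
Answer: -192065/418 ≈ -459.49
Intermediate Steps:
G(y) = (y + 1/(22 + y))/(17 + y) (G(y) = (y + 1/(y + 22))/(y + 17) = (y + 1/(22 + y))/(17 + y))
-459 - G(16) = -459 - (1 + 16² + 22*16)/(374 + 16² + 39*16) = -459 - (1 + 256 + 352)/(374 + 256 + 624) = -459 - 609/1254 = -459 - 1*203/418 = -459 - 203/418 = -192065/418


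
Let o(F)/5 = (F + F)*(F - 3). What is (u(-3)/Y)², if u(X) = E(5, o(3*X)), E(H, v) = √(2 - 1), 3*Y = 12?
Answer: 1/16 ≈ 0.062500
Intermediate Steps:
Y = 4 (Y = (⅓)*12 = 4)
o(F) = 10*F*(-3 + F) (o(F) = 5*((F + F)*(F - 3)) = 5*((2*F)*(-3 + F)) = 5*(2*F*(-3 + F)) = 10*F*(-3 + F))
E(H, v) = 1 (E(H, v) = √1 = 1)
u(X) = 1
(u(-3)/Y)² = (1/4)² = (1*(¼))² = (¼)² = 1/16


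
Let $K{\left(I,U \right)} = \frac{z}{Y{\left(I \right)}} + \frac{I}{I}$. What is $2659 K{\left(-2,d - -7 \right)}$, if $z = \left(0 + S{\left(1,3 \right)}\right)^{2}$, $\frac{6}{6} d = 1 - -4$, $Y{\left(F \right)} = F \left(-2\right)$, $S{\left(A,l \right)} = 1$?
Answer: $\frac{13295}{4} \approx 3323.8$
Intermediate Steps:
$Y{\left(F \right)} = - 2 F$
$d = 5$ ($d = 1 - -4 = 1 + 4 = 5$)
$z = 1$ ($z = \left(0 + 1\right)^{2} = 1^{2} = 1$)
$K{\left(I,U \right)} = 1 - \frac{1}{2 I}$ ($K{\left(I,U \right)} = 1 \frac{1}{\left(-2\right) I} + \frac{I}{I} = 1 \left(- \frac{1}{2 I}\right) + 1 = - \frac{1}{2 I} + 1 = 1 - \frac{1}{2 I}$)
$2659 K{\left(-2,d - -7 \right)} = 2659 \frac{- \frac{1}{2} - 2}{-2} = 2659 \left(\left(- \frac{1}{2}\right) \left(- \frac{5}{2}\right)\right) = 2659 \cdot \frac{5}{4} = \frac{13295}{4}$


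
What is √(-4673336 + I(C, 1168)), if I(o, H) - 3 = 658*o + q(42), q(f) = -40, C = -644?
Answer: 55*I*√1685 ≈ 2257.7*I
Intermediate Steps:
I(o, H) = -37 + 658*o (I(o, H) = 3 + (658*o - 40) = 3 + (-40 + 658*o) = -37 + 658*o)
√(-4673336 + I(C, 1168)) = √(-4673336 + (-37 + 658*(-644))) = √(-4673336 + (-37 - 423752)) = √(-4673336 - 423789) = √(-5097125) = 55*I*√1685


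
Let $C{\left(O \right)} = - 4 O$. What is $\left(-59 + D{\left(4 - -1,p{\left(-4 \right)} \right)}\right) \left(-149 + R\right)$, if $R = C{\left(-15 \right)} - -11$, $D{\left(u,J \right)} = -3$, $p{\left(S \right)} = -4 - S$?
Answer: $4836$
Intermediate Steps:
$R = 71$ ($R = \left(-4\right) \left(-15\right) - -11 = 60 + 11 = 71$)
$\left(-59 + D{\left(4 - -1,p{\left(-4 \right)} \right)}\right) \left(-149 + R\right) = \left(-59 - 3\right) \left(-149 + 71\right) = \left(-62\right) \left(-78\right) = 4836$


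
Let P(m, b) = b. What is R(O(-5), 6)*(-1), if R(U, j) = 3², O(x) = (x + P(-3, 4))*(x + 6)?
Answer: -9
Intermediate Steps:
O(x) = (4 + x)*(6 + x) (O(x) = (x + 4)*(x + 6) = (4 + x)*(6 + x))
R(U, j) = 9
R(O(-5), 6)*(-1) = 9*(-1) = -9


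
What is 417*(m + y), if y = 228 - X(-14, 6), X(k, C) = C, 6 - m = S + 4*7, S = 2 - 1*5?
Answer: 84651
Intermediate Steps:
S = -3 (S = 2 - 5 = -3)
m = -19 (m = 6 - (-3 + 4*7) = 6 - (-3 + 28) = 6 - 1*25 = 6 - 25 = -19)
y = 222 (y = 228 - 1*6 = 228 - 6 = 222)
417*(m + y) = 417*(-19 + 222) = 417*203 = 84651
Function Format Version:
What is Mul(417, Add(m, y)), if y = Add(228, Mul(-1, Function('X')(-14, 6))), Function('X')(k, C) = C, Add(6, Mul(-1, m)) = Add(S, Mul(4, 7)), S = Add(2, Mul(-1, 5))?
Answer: 84651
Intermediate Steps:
S = -3 (S = Add(2, -5) = -3)
m = -19 (m = Add(6, Mul(-1, Add(-3, Mul(4, 7)))) = Add(6, Mul(-1, Add(-3, 28))) = Add(6, Mul(-1, 25)) = Add(6, -25) = -19)
y = 222 (y = Add(228, Mul(-1, 6)) = Add(228, -6) = 222)
Mul(417, Add(m, y)) = Mul(417, Add(-19, 222)) = Mul(417, 203) = 84651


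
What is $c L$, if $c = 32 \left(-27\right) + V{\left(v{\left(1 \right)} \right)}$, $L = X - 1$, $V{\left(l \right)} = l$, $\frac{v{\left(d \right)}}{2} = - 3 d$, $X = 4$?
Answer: $-2610$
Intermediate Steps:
$v{\left(d \right)} = - 6 d$ ($v{\left(d \right)} = 2 \left(- 3 d\right) = - 6 d$)
$L = 3$ ($L = 4 - 1 = 3$)
$c = -870$ ($c = 32 \left(-27\right) - 6 = -864 - 6 = -870$)
$c L = \left(-870\right) 3 = -2610$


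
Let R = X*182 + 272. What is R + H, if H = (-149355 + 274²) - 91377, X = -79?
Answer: -179762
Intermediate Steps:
R = -14106 (R = -79*182 + 272 = -14378 + 272 = -14106)
H = -165656 (H = (-149355 + 75076) - 91377 = -74279 - 91377 = -165656)
R + H = -14106 - 165656 = -179762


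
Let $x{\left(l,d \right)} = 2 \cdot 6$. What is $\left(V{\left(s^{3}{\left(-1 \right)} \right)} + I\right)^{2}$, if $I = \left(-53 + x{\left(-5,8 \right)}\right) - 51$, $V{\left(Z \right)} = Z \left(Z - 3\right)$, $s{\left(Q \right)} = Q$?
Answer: $7744$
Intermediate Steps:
$V{\left(Z \right)} = Z \left(-3 + Z\right)$
$x{\left(l,d \right)} = 12$
$I = -92$ ($I = \left(-53 + 12\right) - 51 = -41 - 51 = -92$)
$\left(V{\left(s^{3}{\left(-1 \right)} \right)} + I\right)^{2} = \left(\left(-1\right)^{3} \left(-3 + \left(-1\right)^{3}\right) - 92\right)^{2} = \left(- (-3 - 1) - 92\right)^{2} = \left(\left(-1\right) \left(-4\right) - 92\right)^{2} = \left(4 - 92\right)^{2} = \left(-88\right)^{2} = 7744$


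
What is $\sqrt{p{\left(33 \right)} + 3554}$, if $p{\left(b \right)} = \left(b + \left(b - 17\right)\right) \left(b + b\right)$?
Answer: $2 \sqrt{1697} \approx 82.389$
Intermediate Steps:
$p{\left(b \right)} = 2 b \left(-17 + 2 b\right)$ ($p{\left(b \right)} = \left(b + \left(-17 + b\right)\right) 2 b = \left(-17 + 2 b\right) 2 b = 2 b \left(-17 + 2 b\right)$)
$\sqrt{p{\left(33 \right)} + 3554} = \sqrt{2 \cdot 33 \left(-17 + 2 \cdot 33\right) + 3554} = \sqrt{2 \cdot 33 \left(-17 + 66\right) + 3554} = \sqrt{2 \cdot 33 \cdot 49 + 3554} = \sqrt{3234 + 3554} = \sqrt{6788} = 2 \sqrt{1697}$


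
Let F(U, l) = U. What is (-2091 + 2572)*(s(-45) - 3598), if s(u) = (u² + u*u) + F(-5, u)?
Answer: 215007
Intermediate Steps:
s(u) = -5 + 2*u² (s(u) = (u² + u*u) - 5 = (u² + u²) - 5 = 2*u² - 5 = -5 + 2*u²)
(-2091 + 2572)*(s(-45) - 3598) = (-2091 + 2572)*((-5 + 2*(-45)²) - 3598) = 481*((-5 + 2*2025) - 3598) = 481*((-5 + 4050) - 3598) = 481*(4045 - 3598) = 481*447 = 215007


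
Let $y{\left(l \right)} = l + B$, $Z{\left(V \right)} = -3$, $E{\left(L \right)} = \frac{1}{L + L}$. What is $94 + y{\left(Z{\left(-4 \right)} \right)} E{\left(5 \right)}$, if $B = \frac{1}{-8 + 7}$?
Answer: $\frac{468}{5} \approx 93.6$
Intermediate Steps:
$E{\left(L \right)} = \frac{1}{2 L}$
$B = -1$ ($B = \frac{1}{-1} = -1$)
$y{\left(l \right)} = -1 + l$ ($y{\left(l \right)} = l - 1 = -1 + l$)
$94 + y{\left(Z{\left(-4 \right)} \right)} E{\left(5 \right)} = 94 + \left(-1 - 3\right) \frac{1}{2 \cdot 5} = 94 - 4 \cdot \frac{1}{2} \cdot \frac{1}{5} = 94 - \frac{2}{5} = \frac{468}{5}$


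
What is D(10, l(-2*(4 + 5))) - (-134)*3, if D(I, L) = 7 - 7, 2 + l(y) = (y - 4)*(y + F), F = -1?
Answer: 402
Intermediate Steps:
l(y) = -2 + (-1 + y)*(-4 + y) (l(y) = -2 + (y - 4)*(y - 1) = -2 + (-4 + y)*(-1 + y) = -2 + (-1 + y)*(-4 + y))
D(I, L) = 0
D(10, l(-2*(4 + 5))) - (-134)*3 = 0 - (-134)*3 = 0 - 1*(-402) = 0 + 402 = 402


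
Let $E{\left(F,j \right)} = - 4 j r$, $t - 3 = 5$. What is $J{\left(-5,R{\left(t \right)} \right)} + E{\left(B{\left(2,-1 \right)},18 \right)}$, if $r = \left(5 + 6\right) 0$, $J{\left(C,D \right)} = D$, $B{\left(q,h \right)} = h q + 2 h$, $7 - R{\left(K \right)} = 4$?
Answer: $3$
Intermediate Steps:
$t = 8$ ($t = 3 + 5 = 8$)
$R{\left(K \right)} = 3$ ($R{\left(K \right)} = 7 - 4 = 3$)
$B{\left(q,h \right)} = 2 h + h q$
$r = 0$ ($r = 11 \cdot 0 = 0$)
$E{\left(F,j \right)} = 0$ ($E{\left(F,j \right)} = - 4 j 0 = 0$)
$J{\left(-5,R{\left(t \right)} \right)} + E{\left(B{\left(2,-1 \right)},18 \right)} = 3 + 0 = 3$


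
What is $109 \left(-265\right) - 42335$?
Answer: $-71220$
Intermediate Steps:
$109 \left(-265\right) - 42335 = -28885 - 42335 = -71220$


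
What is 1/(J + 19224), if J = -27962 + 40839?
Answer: 1/32101 ≈ 3.1152e-5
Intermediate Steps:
J = 12877
1/(J + 19224) = 1/(12877 + 19224) = 1/32101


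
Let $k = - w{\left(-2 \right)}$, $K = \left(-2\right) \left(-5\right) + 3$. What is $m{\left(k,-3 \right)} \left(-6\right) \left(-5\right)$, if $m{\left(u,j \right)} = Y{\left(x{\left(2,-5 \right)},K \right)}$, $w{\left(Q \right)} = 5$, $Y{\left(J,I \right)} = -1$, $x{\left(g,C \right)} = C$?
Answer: $-30$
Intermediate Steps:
$K = 13$ ($K = 10 + 3 = 13$)
$k = -5$ ($k = \left(-1\right) 5 = -5$)
$m{\left(u,j \right)} = -1$
$m{\left(k,-3 \right)} \left(-6\right) \left(-5\right) = \left(-1\right) \left(-6\right) \left(-5\right) = 6 \left(-5\right) = -30$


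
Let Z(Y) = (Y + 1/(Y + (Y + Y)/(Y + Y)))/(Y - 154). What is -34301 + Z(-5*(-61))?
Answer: -1584818675/46206 ≈ -34299.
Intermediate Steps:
Z(Y) = (Y + 1/(1 + Y))/(-154 + Y) (Z(Y) = (Y + 1/(Y + (2*Y)/((2*Y))))/(-154 + Y) = (Y + 1/(Y + (2*Y)*(1/(2*Y))))/(-154 + Y) = (Y + 1/(Y + 1))/(-154 + Y) = (Y + 1/(1 + Y))/(-154 + Y))
-34301 + Z(-5*(-61)) = -34301 + (1 - 5*(-61) + (-5*(-61))²)/(-154 + (-5*(-61))² - (-765)*(-61)) = -34301 + (1 + 305 + 305²)/(-154 + 305² - 153*305) = -34301 + (1 + 305 + 93025)/(-154 + 93025 - 46665) = -34301 + 93331/46206 = -1584818675/46206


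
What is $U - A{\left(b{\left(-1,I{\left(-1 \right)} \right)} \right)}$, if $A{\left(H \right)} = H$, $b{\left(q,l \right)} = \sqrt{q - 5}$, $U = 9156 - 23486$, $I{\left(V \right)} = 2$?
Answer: $-14330 - i \sqrt{6} \approx -14330.0 - 2.4495 i$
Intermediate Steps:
$U = -14330$
$b{\left(q,l \right)} = \sqrt{-5 + q}$
$U - A{\left(b{\left(-1,I{\left(-1 \right)} \right)} \right)} = -14330 - \sqrt{-5 - 1} = -14330 - \sqrt{-6} = -14330 - i \sqrt{6}$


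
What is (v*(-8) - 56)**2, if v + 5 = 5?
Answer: 3136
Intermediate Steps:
v = 0 (v = -5 + 5 = 0)
(v*(-8) - 56)**2 = (0*(-8) - 56)**2 = (0 - 56)**2 = (-56)**2 = 3136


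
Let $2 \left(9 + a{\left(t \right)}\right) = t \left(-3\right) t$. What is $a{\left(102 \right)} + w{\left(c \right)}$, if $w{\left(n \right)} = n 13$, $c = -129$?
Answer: $-17292$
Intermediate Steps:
$a{\left(t \right)} = -9 - \frac{3 t^{2}}{2}$ ($a{\left(t \right)} = -9 + \frac{t \left(-3\right) t}{2} = -9 + \frac{- 3 t t}{2} = -9 + \frac{\left(-3\right) t^{2}}{2} = -9 - \frac{3 t^{2}}{2}$)
$w{\left(n \right)} = 13 n$
$a{\left(102 \right)} + w{\left(c \right)} = \left(-9 - \frac{3 \cdot 102^{2}}{2}\right) + 13 \left(-129\right) = \left(-9 - 15606\right) - 1677 = -15615 - 1677 = -17292$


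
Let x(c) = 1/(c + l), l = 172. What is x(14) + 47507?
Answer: 8836303/186 ≈ 47507.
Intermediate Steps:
x(c) = 1/(172 + c) (x(c) = 1/(c + 172) = 1/(172 + c))
x(14) + 47507 = 1/(172 + 14) + 47507 = 1/186 + 47507 = 8836303/186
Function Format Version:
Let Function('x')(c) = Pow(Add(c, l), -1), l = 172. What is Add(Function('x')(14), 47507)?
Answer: Rational(8836303, 186) ≈ 47507.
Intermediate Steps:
Function('x')(c) = Pow(Add(172, c), -1) (Function('x')(c) = Pow(Add(c, 172), -1) = Pow(Add(172, c), -1))
Add(Function('x')(14), 47507) = Add(Pow(Add(172, 14), -1), 47507) = Add(Pow(186, -1), 47507) = Add(Rational(1, 186), 47507) = Rational(8836303, 186)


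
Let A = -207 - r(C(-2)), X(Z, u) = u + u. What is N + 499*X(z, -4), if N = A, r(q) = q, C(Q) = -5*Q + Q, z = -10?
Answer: -4207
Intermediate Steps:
X(Z, u) = 2*u
C(Q) = -4*Q
A = -215 (A = -207 - (-4)*(-2) = -207 - 1*8 = -207 - 8 = -215)
N = -215
N + 499*X(z, -4) = -215 + 499*(2*(-4)) = -215 + 499*(-8) = -215 - 3992 = -4207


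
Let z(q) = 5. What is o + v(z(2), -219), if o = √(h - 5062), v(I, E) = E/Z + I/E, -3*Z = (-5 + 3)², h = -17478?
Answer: 143863/876 + 14*I*√115 ≈ 164.23 + 150.13*I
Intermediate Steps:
Z = -4/3 (Z = -(-5 + 3)²/3 = -⅓*(-2)² = -⅓*4 = -4/3 ≈ -1.3333)
v(I, E) = -3*E/4 + I/E (v(I, E) = E/(-4/3) + I/E = E*(-¾) + I/E = -3*E/4 + I/E)
o = 14*I*√115 (o = √(-17478 - 5062) = √(-22540) = 14*I*√115 ≈ 150.13*I)
o + v(z(2), -219) = 14*I*√115 + (-¾*(-219) + 5/(-219)) = 14*I*√115 + (657/4 + 5*(-1/219)) = 14*I*√115 + (657/4 - 5/219) = 14*I*√115 + 143863/876 = 143863/876 + 14*I*√115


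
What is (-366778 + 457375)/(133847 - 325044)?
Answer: -90597/191197 ≈ -0.47384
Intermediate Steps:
(-366778 + 457375)/(133847 - 325044) = 90597/(-191197) = 90597*(-1/191197) = -90597/191197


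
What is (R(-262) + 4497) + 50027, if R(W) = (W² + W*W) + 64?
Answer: 191876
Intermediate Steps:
R(W) = 64 + 2*W² (R(W) = (W² + W²) + 64 = 2*W² + 64 = 64 + 2*W²)
(R(-262) + 4497) + 50027 = ((64 + 2*(-262)²) + 4497) + 50027 = ((64 + 2*68644) + 4497) + 50027 = ((64 + 137288) + 4497) + 50027 = (137352 + 4497) + 50027 = 141849 + 50027 = 191876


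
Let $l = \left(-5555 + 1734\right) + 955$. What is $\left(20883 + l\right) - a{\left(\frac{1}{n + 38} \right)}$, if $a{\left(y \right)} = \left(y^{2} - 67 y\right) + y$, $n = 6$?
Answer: $\frac{34883815}{1936} \approx 18019.0$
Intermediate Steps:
$l = -2866$ ($l = -3821 + 955 = -2866$)
$a{\left(y \right)} = y^{2} - 66 y$
$\left(20883 + l\right) - a{\left(\frac{1}{n + 38} \right)} = \left(20883 - 2866\right) - \frac{-66 + \frac{1}{6 + 38}}{6 + 38} = 18017 - \frac{-66 + \frac{1}{44}}{44} = 18017 - \frac{1}{44} \left(- \frac{2903}{44}\right) = 18017 - - \frac{2903}{1936} = 18017 + \frac{2903}{1936} = \frac{34883815}{1936}$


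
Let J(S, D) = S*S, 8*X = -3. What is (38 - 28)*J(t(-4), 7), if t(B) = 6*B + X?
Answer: 190125/32 ≈ 5941.4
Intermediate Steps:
X = -3/8 (X = (⅛)*(-3) = -3/8 ≈ -0.37500)
t(B) = -3/8 + 6*B (t(B) = 6*B - 3/8 = -3/8 + 6*B)
J(S, D) = S²
(38 - 28)*J(t(-4), 7) = (38 - 28)*(-3/8 + 6*(-4))² = 10*(-3/8 - 24)² = 10*(-195/8)² = 10*(38025/64) = 190125/32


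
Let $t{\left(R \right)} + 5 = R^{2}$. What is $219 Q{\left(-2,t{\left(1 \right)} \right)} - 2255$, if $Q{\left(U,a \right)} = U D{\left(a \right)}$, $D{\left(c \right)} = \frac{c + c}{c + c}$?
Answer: $-2693$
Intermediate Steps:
$D{\left(c \right)} = 1$ ($D{\left(c \right)} = \frac{2 c}{2 c} = 2 c \frac{1}{2 c} = 1$)
$t{\left(R \right)} = -5 + R^{2}$
$Q{\left(U,a \right)} = U$ ($Q{\left(U,a \right)} = U 1 = U$)
$219 Q{\left(-2,t{\left(1 \right)} \right)} - 2255 = 219 \left(-2\right) - 2255 = -438 - 2255 = -2693$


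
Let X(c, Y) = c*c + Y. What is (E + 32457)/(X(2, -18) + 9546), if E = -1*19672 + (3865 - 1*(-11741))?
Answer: 28391/9532 ≈ 2.9785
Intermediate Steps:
X(c, Y) = Y + c**2 (X(c, Y) = c**2 + Y = Y + c**2)
E = -4066 (E = -19672 + (3865 + 11741) = -19672 + 15606 = -4066)
(E + 32457)/(X(2, -18) + 9546) = (-4066 + 32457)/((-18 + 2**2) + 9546) = 28391/((-18 + 4) + 9546) = 28391/(-14 + 9546) = 28391/9532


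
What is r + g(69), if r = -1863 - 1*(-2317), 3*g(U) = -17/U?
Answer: 93961/207 ≈ 453.92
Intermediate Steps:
g(U) = -17/(3*U) (g(U) = (-17/U)/3 = -17/(3*U))
r = 454 (r = -1863 + 2317 = 454)
r + g(69) = 454 - 17/3/69 = 454 - 17/3*1/69 = 454 - 17/207 = 93961/207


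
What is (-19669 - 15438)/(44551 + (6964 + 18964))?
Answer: -35107/70479 ≈ -0.49812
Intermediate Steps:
(-19669 - 15438)/(44551 + (6964 + 18964)) = -35107/(44551 + 25928) = -35107/70479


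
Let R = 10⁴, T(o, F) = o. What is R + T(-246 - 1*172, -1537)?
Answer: 9582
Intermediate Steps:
R = 10000
R + T(-246 - 1*172, -1537) = 10000 + (-246 - 1*172) = 10000 + (-246 - 172) = 10000 - 418 = 9582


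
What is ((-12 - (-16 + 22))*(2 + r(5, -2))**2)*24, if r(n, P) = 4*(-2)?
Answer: -15552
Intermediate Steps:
r(n, P) = -8
((-12 - (-16 + 22))*(2 + r(5, -2))**2)*24 = ((-12 - (-16 + 22))*(2 - 8)**2)*24 = ((-12 - 1*6)*(-6)**2)*24 = ((-12 - 6)*36)*24 = -18*36*24 = -648*24 = -15552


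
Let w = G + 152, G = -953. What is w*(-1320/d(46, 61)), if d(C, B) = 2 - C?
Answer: -24030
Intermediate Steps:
w = -801 (w = -953 + 152 = -801)
w*(-1320/d(46, 61)) = -(-1057320)/(2 - 1*46) = -(-1057320)/(2 - 46) = -(-1057320)/(-44) = -(-1057320)*(-1)/44 = -801*30 = -24030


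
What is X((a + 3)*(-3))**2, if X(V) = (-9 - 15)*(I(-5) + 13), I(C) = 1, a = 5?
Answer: 112896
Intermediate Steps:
X(V) = -336 (X(V) = (-9 - 15)*(1 + 13) = -24*14 = -336)
X((a + 3)*(-3))**2 = (-336)**2 = 112896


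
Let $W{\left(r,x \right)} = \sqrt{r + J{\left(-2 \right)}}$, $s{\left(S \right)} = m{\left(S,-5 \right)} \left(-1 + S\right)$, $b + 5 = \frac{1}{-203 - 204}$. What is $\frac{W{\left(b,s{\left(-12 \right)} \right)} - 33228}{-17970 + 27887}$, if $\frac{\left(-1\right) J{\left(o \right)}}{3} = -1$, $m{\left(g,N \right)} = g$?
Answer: $- \frac{33228}{9917} + \frac{i \sqrt{331705}}{4036219} \approx -3.3506 + 0.00014269 i$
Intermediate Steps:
$b = - \frac{2036}{407}$ ($b = -5 + \frac{1}{-203 - 204} = -5 + \frac{1}{-407} = -5 - \frac{1}{407} = - \frac{2036}{407} \approx -5.0025$)
$J{\left(o \right)} = 3$ ($J{\left(o \right)} = \left(-3\right) \left(-1\right) = 3$)
$s{\left(S \right)} = S \left(-1 + S\right)$
$W{\left(r,x \right)} = \sqrt{3 + r}$ ($W{\left(r,x \right)} = \sqrt{r + 3} = \sqrt{3 + r}$)
$\frac{W{\left(b,s{\left(-12 \right)} \right)} - 33228}{-17970 + 27887} = \frac{\sqrt{3 - \frac{2036}{407}} - 33228}{-17970 + 27887} = \frac{\sqrt{- \frac{815}{407}} - 33228}{9917} = \left(\frac{i \sqrt{331705}}{407} - 33228\right) \frac{1}{9917} = \left(-33228 + \frac{i \sqrt{331705}}{407}\right) \frac{1}{9917} = - \frac{33228}{9917} + \frac{i \sqrt{331705}}{4036219}$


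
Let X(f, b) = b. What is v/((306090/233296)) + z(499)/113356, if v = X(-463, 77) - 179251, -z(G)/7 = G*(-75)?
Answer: -2369133037807837/17348569020 ≈ -1.3656e+5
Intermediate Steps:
z(G) = 525*G (z(G) = -7*G*(-75) = -(-525)*G = 525*G)
v = -179174 (v = 77 - 179251 = -179174)
v/((306090/233296)) + z(499)/113356 = -179174/(306090/233296) + (525*499)/113356 = -179174/(306090*(1/233296)) + 261975*(1/113356) = -179174/153045/116648 + 261975/113356 = -179174*116648/153045 + 261975/113356 = -20900288752/153045 + 261975/113356 = -2369133037807837/17348569020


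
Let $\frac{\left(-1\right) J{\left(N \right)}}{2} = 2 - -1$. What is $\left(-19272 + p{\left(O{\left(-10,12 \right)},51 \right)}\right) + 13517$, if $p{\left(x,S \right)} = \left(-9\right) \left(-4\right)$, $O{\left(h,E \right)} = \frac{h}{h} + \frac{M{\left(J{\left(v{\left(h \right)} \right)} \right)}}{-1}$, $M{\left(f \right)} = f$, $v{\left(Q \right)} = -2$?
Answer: $-5719$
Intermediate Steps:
$J{\left(N \right)} = -6$ ($J{\left(N \right)} = - 2 \left(2 - -1\right) = - 2 \left(2 + 1\right) = \left(-2\right) 3 = -6$)
$O{\left(h,E \right)} = 7$ ($O{\left(h,E \right)} = \frac{h}{h} - \frac{6}{-1} = 1 - -6 = 1 + 6 = 7$)
$p{\left(x,S \right)} = 36$
$\left(-19272 + p{\left(O{\left(-10,12 \right)},51 \right)}\right) + 13517 = \left(-19272 + 36\right) + 13517 = -19236 + 13517 = -5719$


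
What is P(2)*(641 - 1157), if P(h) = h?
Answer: -1032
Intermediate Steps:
P(2)*(641 - 1157) = 2*(641 - 1157) = 2*(-516) = -1032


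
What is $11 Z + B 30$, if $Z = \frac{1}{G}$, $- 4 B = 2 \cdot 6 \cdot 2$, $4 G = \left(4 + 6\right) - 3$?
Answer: $- \frac{1216}{7} \approx -173.71$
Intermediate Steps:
$G = \frac{7}{4}$ ($G = \frac{\left(4 + 6\right) - 3}{4} = \frac{10 + \left(-4 + 1\right)}{4} = \frac{10 - 3}{4} = \frac{1}{4} \cdot 7 = \frac{7}{4} \approx 1.75$)
$B = -6$ ($B = - \frac{2 \cdot 6 \cdot 2}{4} = - \frac{12 \cdot 2}{4} = \left(- \frac{1}{4}\right) 24 = -6$)
$Z = \frac{4}{7}$ ($Z = \frac{1}{\frac{7}{4}} = \frac{4}{7} \approx 0.57143$)
$11 Z + B 30 = 11 \cdot \frac{4}{7} - 180 = \frac{44}{7} - 180 = - \frac{1216}{7}$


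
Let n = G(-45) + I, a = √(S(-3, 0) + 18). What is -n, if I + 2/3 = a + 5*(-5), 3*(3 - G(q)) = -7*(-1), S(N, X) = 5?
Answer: 25 - √23 ≈ 20.204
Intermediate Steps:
G(q) = ⅔ (G(q) = 3 - (-7)*(-1)/3 = 3 - ⅓*7 = 3 - 7/3 = ⅔)
a = √23 (a = √(5 + 18) = √23 ≈ 4.7958)
I = -77/3 + √23 (I = -⅔ + (√23 + 5*(-5)) = -⅔ + (√23 - 25) = -⅔ + (-25 + √23) = -77/3 + √23 ≈ -20.871)
n = -25 + √23 (n = ⅔ + (-77/3 + √23) = -25 + √23 ≈ -20.204)
-n = -(-25 + √23) = 25 - √23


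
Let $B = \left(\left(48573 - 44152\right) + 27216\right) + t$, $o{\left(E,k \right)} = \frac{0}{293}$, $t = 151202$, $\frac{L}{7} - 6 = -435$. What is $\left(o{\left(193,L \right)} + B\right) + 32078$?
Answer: $214917$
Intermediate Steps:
$L = -3003$ ($L = 42 + 7 \left(-435\right) = 42 - 3045 = -3003$)
$o{\left(E,k \right)} = 0$ ($o{\left(E,k \right)} = 0 \cdot \frac{1}{293} = 0$)
$B = 182839$ ($B = \left(\left(48573 - 44152\right) + 27216\right) + 151202 = \left(4421 + 27216\right) + 151202 = 31637 + 151202 = 182839$)
$\left(o{\left(193,L \right)} + B\right) + 32078 = \left(0 + 182839\right) + 32078 = 182839 + 32078 = 214917$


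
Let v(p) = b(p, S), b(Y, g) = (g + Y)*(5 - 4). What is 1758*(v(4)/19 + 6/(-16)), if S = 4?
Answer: 6153/76 ≈ 80.961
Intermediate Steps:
b(Y, g) = Y + g (b(Y, g) = (Y + g)*1 = Y + g)
v(p) = 4 + p (v(p) = p + 4 = 4 + p)
1758*(v(4)/19 + 6/(-16)) = 1758*((4 + 4)/19 + 6/(-16)) = 1758*(8*(1/19) + 6*(-1/16)) = 1758*(8/19 - 3/8) = 1758*(7/152) = 6153/76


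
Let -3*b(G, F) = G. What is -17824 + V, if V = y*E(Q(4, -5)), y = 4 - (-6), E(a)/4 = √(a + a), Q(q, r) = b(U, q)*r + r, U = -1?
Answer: -17824 + 80*I*√30/3 ≈ -17824.0 + 146.06*I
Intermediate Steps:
b(G, F) = -G/3
Q(q, r) = 4*r/3 (Q(q, r) = (-⅓*(-1))*r + r = r/3 + r = 4*r/3)
E(a) = 4*√2*√a (E(a) = 4*√(a + a) = 4*√(2*a) = 4*(√2*√a) = 4*√2*√a)
y = 10 (y = 4 - 1*(-6) = 4 + 6 = 10)
V = 80*I*√30/3 (V = 10*(4*√2*√((4/3)*(-5))) = 10*(4*√2*√(-20/3)) = 10*(4*√2*(2*I*√15/3)) = 10*(8*I*√30/3) = 80*I*√30/3 ≈ 146.06*I)
-17824 + V = -17824 + 80*I*√30/3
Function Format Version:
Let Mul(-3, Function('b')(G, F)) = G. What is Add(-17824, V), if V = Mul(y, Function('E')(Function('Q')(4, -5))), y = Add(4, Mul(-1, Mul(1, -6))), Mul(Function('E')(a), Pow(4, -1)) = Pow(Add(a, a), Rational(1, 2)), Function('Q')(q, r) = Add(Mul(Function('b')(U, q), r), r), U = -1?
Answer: Add(-17824, Mul(Rational(80, 3), I, Pow(30, Rational(1, 2)))) ≈ Add(-17824., Mul(146.06, I))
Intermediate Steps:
Function('b')(G, F) = Mul(Rational(-1, 3), G)
Function('Q')(q, r) = Mul(Rational(4, 3), r) (Function('Q')(q, r) = Add(Mul(Mul(Rational(-1, 3), -1), r), r) = Add(Mul(Rational(1, 3), r), r) = Mul(Rational(4, 3), r))
Function('E')(a) = Mul(4, Pow(2, Rational(1, 2)), Pow(a, Rational(1, 2))) (Function('E')(a) = Mul(4, Pow(Add(a, a), Rational(1, 2))) = Mul(4, Pow(Mul(2, a), Rational(1, 2))) = Mul(4, Mul(Pow(2, Rational(1, 2)), Pow(a, Rational(1, 2)))) = Mul(4, Pow(2, Rational(1, 2)), Pow(a, Rational(1, 2))))
y = 10 (y = Add(4, Mul(-1, -6)) = Add(4, 6) = 10)
V = Mul(Rational(80, 3), I, Pow(30, Rational(1, 2))) (V = Mul(10, Mul(4, Pow(2, Rational(1, 2)), Pow(Mul(Rational(4, 3), -5), Rational(1, 2)))) = Mul(10, Mul(4, Pow(2, Rational(1, 2)), Pow(Rational(-20, 3), Rational(1, 2)))) = Mul(10, Mul(4, Pow(2, Rational(1, 2)), Mul(Rational(2, 3), I, Pow(15, Rational(1, 2))))) = Mul(10, Mul(Rational(8, 3), I, Pow(30, Rational(1, 2)))) = Mul(Rational(80, 3), I, Pow(30, Rational(1, 2))) ≈ Mul(146.06, I))
Add(-17824, V) = Add(-17824, Mul(Rational(80, 3), I, Pow(30, Rational(1, 2))))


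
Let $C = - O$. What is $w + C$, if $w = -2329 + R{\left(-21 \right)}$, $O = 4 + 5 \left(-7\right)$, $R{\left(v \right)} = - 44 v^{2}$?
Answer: $-21702$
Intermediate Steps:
$O = -31$ ($O = 4 - 35 = -31$)
$w = -21733$ ($w = -2329 - 44 \left(-21\right)^{2} = -2329 - 19404 = -21733$)
$C = 31$ ($C = \left(-1\right) \left(-31\right) = 31$)
$w + C = -21733 + 31 = -21702$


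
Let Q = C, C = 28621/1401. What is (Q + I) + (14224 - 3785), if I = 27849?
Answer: 53670109/1401 ≈ 38308.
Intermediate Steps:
C = 28621/1401 (C = 28621*(1/1401) = 28621/1401 ≈ 20.429)
Q = 28621/1401 ≈ 20.429
(Q + I) + (14224 - 3785) = (28621/1401 + 27849) + (14224 - 3785) = 39045070/1401 + 10439 = 53670109/1401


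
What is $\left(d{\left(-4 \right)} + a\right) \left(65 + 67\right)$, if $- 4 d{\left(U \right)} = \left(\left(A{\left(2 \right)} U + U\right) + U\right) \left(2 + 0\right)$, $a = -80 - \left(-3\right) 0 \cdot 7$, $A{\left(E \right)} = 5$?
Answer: $-8712$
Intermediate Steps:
$a = -80$ ($a = -80 - 0 \cdot 7 = -80 - 0 = -80 + 0 = -80$)
$d{\left(U \right)} = - \frac{7 U}{2}$ ($d{\left(U \right)} = - \frac{\left(\left(5 U + U\right) + U\right) \left(2 + 0\right)}{4} = - \frac{\left(6 U + U\right) 2}{4} = - \frac{7 U 2}{4} = - \frac{14 U}{4} = - \frac{7 U}{2}$)
$\left(d{\left(-4 \right)} + a\right) \left(65 + 67\right) = \left(\left(- \frac{7}{2}\right) \left(-4\right) - 80\right) \left(65 + 67\right) = \left(14 - 80\right) 132 = \left(-66\right) 132 = -8712$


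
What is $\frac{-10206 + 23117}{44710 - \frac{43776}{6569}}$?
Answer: $\frac{84812359}{293656214} \approx 0.28882$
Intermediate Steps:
$\frac{-10206 + 23117}{44710 - \frac{43776}{6569}} = \frac{12911}{44710 - \frac{43776}{6569}} = \frac{12911}{\frac{293656214}{6569}} = 12911 \cdot \frac{6569}{293656214} = \frac{84812359}{293656214}$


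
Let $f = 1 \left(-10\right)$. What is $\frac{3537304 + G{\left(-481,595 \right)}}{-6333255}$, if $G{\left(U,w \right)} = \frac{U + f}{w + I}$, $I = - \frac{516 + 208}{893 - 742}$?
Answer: $- \frac{315247995643}{564426018855} \approx -0.55853$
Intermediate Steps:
$I = - \frac{724}{151} \approx -4.7947$
$f = -10$
$G{\left(U,w \right)} = \frac{-10 + U}{- \frac{724}{151} + w}$ ($G{\left(U,w \right)} = \frac{U - 10}{w - \frac{724}{151}} = \frac{-10 + U}{- \frac{724}{151} + w}$)
$\frac{3537304 + G{\left(-481,595 \right)}}{-6333255} = \frac{3537304 + \frac{151 \left(-10 - 481\right)}{-724 + 151 \cdot 595}}{-6333255} = \left(3537304 + 151 \frac{1}{-724 + 89845} \left(-491\right)\right) \left(- \frac{1}{6333255}\right) = \left(3537304 + 151 \cdot \frac{1}{89121} \left(-491\right)\right) \left(- \frac{1}{6333255}\right) = \left(3537304 - \frac{74141}{89121}\right) \left(- \frac{1}{6333255}\right) = \frac{315247995643}{89121} \left(- \frac{1}{6333255}\right) = - \frac{315247995643}{564426018855}$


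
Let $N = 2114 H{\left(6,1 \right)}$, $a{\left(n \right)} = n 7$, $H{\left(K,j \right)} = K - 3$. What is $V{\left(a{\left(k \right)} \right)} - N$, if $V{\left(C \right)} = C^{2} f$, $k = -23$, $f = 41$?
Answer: $1056419$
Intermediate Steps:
$H{\left(K,j \right)} = -3 + K$ ($H{\left(K,j \right)} = K - 3 = -3 + K$)
$a{\left(n \right)} = 7 n$
$N = 6342$ ($N = 2114 \left(-3 + 6\right) = 2114 \cdot 3 = 6342$)
$V{\left(C \right)} = 41 C^{2}$ ($V{\left(C \right)} = C^{2} \cdot 41 = 41 C^{2}$)
$V{\left(a{\left(k \right)} \right)} - N = 41 \left(7 \left(-23\right)\right)^{2} - 6342 = 41 \left(-161\right)^{2} - 6342 = 41 \cdot 25921 - 6342 = 1062761 - 6342 = 1056419$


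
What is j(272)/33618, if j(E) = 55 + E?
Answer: 109/11206 ≈ 0.0097269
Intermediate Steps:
j(272)/33618 = (55 + 272)/33618 = 327*(1/33618) = 109/11206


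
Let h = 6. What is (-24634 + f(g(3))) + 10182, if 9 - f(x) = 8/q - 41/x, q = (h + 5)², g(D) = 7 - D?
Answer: -6985483/484 ≈ -14433.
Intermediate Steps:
q = 121 (q = (6 + 5)² = 11² = 121)
f(x) = 1081/121 + 41/x (f(x) = 9 - (8/121 - 41/x) = 9 + (-8/121 + 41/x) = 1081/121 + 41/x)
(-24634 + f(g(3))) + 10182 = (-24634 + (1081/121 + 41/(7 - 1*3))) + 10182 = (-24634 + (1081/121 + 41/(7 - 3))) + 10182 = (-24634 + (1081/121 + 41/4)) + 10182 = (-24634 + 9285/484) + 10182 = -11913571/484 + 10182 = -6985483/484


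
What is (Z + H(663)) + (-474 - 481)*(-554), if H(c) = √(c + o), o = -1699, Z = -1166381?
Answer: -637311 + 2*I*√259 ≈ -6.3731e+5 + 32.187*I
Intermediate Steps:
H(c) = √(-1699 + c) (H(c) = √(c - 1699) = √(-1699 + c))
(Z + H(663)) + (-474 - 481)*(-554) = (-1166381 + √(-1699 + 663)) + (-474 - 481)*(-554) = (-1166381 + √(-1036)) - 955*(-554) = (-1166381 + 2*I*√259) + 529070 = -637311 + 2*I*√259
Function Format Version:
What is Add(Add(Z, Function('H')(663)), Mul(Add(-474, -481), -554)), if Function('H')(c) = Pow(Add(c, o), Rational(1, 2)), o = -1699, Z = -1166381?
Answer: Add(-637311, Mul(2, I, Pow(259, Rational(1, 2)))) ≈ Add(-6.3731e+5, Mul(32.187, I))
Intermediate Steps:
Function('H')(c) = Pow(Add(-1699, c), Rational(1, 2)) (Function('H')(c) = Pow(Add(c, -1699), Rational(1, 2)) = Pow(Add(-1699, c), Rational(1, 2)))
Add(Add(Z, Function('H')(663)), Mul(Add(-474, -481), -554)) = Add(Add(-1166381, Pow(Add(-1699, 663), Rational(1, 2))), Mul(Add(-474, -481), -554)) = Add(Add(-1166381, Pow(-1036, Rational(1, 2))), Mul(-955, -554)) = Add(Add(-1166381, Mul(2, I, Pow(259, Rational(1, 2)))), 529070) = Add(-637311, Mul(2, I, Pow(259, Rational(1, 2))))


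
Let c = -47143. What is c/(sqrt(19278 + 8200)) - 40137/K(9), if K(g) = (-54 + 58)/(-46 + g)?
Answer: 1485069/4 - 47143*sqrt(27478)/27478 ≈ 3.7098e+5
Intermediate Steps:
K(g) = 4/(-46 + g)
c/(sqrt(19278 + 8200)) - 40137/K(9) = -47143/sqrt(19278 + 8200) - 40137/(4/(-46 + 9)) = -47143*sqrt(27478)/27478 - 40137/(4/(-37)) = -47143*sqrt(27478)/27478 - 40137/(4*(-1/37)) = -47143*sqrt(27478)/27478 - 40137/(-4/37) = -47143*sqrt(27478)/27478 - 40137*(-37/4) = -47143*sqrt(27478)/27478 + 1485069/4 = 1485069/4 - 47143*sqrt(27478)/27478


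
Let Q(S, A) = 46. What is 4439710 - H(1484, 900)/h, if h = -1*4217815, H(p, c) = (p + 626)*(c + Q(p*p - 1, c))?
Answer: 3745175485942/843563 ≈ 4.4397e+6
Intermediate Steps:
H(p, c) = (46 + c)*(626 + p) (H(p, c) = (p + 626)*(c + 46) = (626 + p)*(46 + c) = (46 + c)*(626 + p))
h = -4217815
4439710 - H(1484, 900)/h = 4439710 - (28796 + 46*1484 + 626*900 + 900*1484)/(-4217815) = 4439710 - (28796 + 68264 + 563400 + 1335600)*(-1)/4217815 = 4439710 - 1996060*(-1)/4217815 = 4439710 - 1*(-399212/843563) = 4439710 + 399212/843563 = 3745175485942/843563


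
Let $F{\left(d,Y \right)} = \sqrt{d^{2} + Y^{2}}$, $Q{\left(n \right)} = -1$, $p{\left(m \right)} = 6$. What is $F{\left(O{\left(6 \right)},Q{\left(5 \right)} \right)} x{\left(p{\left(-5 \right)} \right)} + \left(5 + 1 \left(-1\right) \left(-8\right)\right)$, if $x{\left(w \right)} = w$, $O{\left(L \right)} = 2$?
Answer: $13 + 6 \sqrt{5} \approx 26.416$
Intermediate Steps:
$F{\left(d,Y \right)} = \sqrt{Y^{2} + d^{2}}$
$F{\left(O{\left(6 \right)},Q{\left(5 \right)} \right)} x{\left(p{\left(-5 \right)} \right)} + \left(5 + 1 \left(-1\right) \left(-8\right)\right) = \sqrt{\left(-1\right)^{2} + 2^{2}} \cdot 6 + \left(5 + 1 \left(-1\right) \left(-8\right)\right) = \sqrt{1 + 4} \cdot 6 + \left(5 - -8\right) = \sqrt{5} \cdot 6 + \left(5 + 8\right) = 6 \sqrt{5} + 13 = 13 + 6 \sqrt{5}$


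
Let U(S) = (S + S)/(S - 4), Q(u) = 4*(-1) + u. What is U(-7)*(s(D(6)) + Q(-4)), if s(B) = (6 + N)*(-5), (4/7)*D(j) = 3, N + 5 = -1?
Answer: -112/11 ≈ -10.182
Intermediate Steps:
N = -6 (N = -5 - 1 = -6)
D(j) = 21/4 (D(j) = (7/4)*3 = 21/4)
Q(u) = -4 + u
s(B) = 0 (s(B) = (6 - 6)*(-5) = 0*(-5) = 0)
U(S) = 2*S/(-4 + S) (U(S) = (2*S)/(-4 + S) = 2*S/(-4 + S))
U(-7)*(s(D(6)) + Q(-4)) = (2*(-7)/(-4 - 7))*(0 + (-4 - 4)) = (2*(-7)/(-11))*(0 - 8) = (2*(-7)*(-1/11))*(-8) = (14/11)*(-8) = -112/11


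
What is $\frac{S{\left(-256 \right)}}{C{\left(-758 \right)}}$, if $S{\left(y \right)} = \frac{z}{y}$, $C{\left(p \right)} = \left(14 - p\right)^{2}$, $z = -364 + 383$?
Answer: $- \frac{19}{152571904} \approx -1.2453 \cdot 10^{-7}$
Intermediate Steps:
$z = 19$
$S{\left(y \right)} = \frac{19}{y}$
$\frac{S{\left(-256 \right)}}{C{\left(-758 \right)}} = \frac{19 \frac{1}{-256}}{\left(-14 - 758\right)^{2}} = \frac{19 \left(- \frac{1}{256}\right)}{\left(-772\right)^{2}} = - \frac{19}{256 \cdot 595984} = \left(- \frac{19}{256}\right) \frac{1}{595984} = - \frac{19}{152571904}$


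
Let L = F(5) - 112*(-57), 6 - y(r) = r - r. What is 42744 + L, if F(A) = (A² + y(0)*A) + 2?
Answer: 49185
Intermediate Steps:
y(r) = 6 (y(r) = 6 - (r - r) = 6 - 1*0 = 6 + 0 = 6)
F(A) = 2 + A² + 6*A (F(A) = (A² + 6*A) + 2 = 2 + A² + 6*A)
L = 6441 (L = (2 + 5² + 6*5) - 112*(-57) = (2 + 25 + 30) + 6384 = 57 + 6384 = 6441)
42744 + L = 42744 + 6441 = 49185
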